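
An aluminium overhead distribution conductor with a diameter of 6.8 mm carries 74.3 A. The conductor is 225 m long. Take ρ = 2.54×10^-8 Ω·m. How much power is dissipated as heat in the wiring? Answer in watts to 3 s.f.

869 W

A = π(d/2)² = π(3.4000e-03 m)² = 3.632e-05 m²
R = ρL/A = (2.54×10^-8)(225)/(3.632e-05) = 0.1574 Ω
P = I²R = (74.3)² × 0.1574 = 869 W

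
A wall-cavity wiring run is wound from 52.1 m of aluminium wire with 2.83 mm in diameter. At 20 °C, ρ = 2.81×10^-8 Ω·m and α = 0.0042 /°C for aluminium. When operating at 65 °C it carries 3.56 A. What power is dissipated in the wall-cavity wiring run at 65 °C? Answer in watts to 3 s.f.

A = π(d/2)² = π(1.4150e-03 m)² = 6.290e-06 m²
R₍20₎ = ρL/A = (2.81×10^-8)(52.1)/(6.290e-06) = 0.2327 Ω
R₍65₎ = R₍20₎(1 + αΔT) = 0.2327 × (1 + 0.0042×45) = 0.2767 Ω
P = I²R = (3.56)² × 0.2767 = 3.51 W

3.51 W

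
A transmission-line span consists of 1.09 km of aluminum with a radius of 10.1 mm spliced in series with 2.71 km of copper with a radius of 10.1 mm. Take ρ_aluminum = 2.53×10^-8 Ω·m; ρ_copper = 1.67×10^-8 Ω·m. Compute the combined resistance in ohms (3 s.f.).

Segment 1: A = πr² = π(1.0100e-02 m)² = 3.205e-04 m²
R₁ = ρL/A = (2.53×10^-8)(1090)/(3.205e-04) = 0.08605 Ω
R₂ = (1.67×10^-8)(2710)/(3.205e-04) = 0.1412 Ω
R = R₁ + R₂ = 0.227 Ω

0.227 Ω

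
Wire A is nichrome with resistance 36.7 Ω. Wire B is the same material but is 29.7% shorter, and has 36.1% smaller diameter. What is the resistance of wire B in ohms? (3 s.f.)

R ∝ L/d², so R_B/R_A = (1 − 29.7/100) × (1 − 36.1/100)⁻²
= 0.703 × 2.449 = 1.722
R_B = 1.722 × 36.7 = 63.2 Ω

63.2 Ω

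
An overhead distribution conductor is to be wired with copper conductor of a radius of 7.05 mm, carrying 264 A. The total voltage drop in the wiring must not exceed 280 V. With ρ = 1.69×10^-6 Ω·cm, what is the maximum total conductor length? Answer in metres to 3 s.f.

9800 m

ρ = 1.69×10^-6 Ω·cm = 1.69×10^-8 Ω·m
A = πr² = π(7.0500e-03 m)² = 1.561e-04 m²
L_max = V_max·A/(1·ρI) = (280)(1.561e-04)/(1.69×10^-8×264) = 9800 m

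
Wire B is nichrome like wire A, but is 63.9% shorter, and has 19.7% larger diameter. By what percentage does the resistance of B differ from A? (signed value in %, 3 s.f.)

-74.8%

R ∝ L/d², so R_B/R_A = (1 − 63.9/100) × (1 + 19.7/100)⁻²
= 0.361 × 0.6979 = 0.252
(R_B − R_A)/R_A = 0.252 − 1 = -74.8%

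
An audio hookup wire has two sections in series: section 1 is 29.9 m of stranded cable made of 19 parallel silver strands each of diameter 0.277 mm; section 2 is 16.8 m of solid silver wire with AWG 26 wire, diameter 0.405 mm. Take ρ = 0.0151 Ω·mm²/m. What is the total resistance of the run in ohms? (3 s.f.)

ρ = 0.0151 Ω·mm²/m = 1.51×10^-8 Ω·m
Section 1: A_strand = π(1.3850e-04)² = 6.026e-08 m²; R₁ = ρL/(N·A_s) = (1.51×10^-8)(29.9)/(19×6.026e-08) = 0.3943 Ω
Section 2: A = π(0.405/2 mm)² = π(2.0250e-04 m)² = 1.288e-07 m²
R₂ = (1.51×10^-8)(16.8)/(1.288e-07) = 1.969 Ω
R = R₁ + R₂ = 2.36 Ω

2.36 Ω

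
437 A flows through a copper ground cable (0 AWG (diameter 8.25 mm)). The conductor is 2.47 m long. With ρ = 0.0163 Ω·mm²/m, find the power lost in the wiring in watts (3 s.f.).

ρ = 0.0163 Ω·mm²/m = 1.63×10^-8 Ω·m
A = π(8.25/2 mm)² = π(4.1250e-03 m)² = 5.346e-05 m²
R = ρL/A = (1.63×10^-8)(2.47)/(5.346e-05) = 7.532×10^-4 Ω
P = I²R = (437)² × 7.532×10^-4 = 144 W

144 W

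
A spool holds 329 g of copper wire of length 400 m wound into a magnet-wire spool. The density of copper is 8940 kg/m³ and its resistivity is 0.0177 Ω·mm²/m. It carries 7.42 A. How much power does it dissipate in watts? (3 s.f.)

ρ = 0.0177 Ω·mm²/m = 1.77×10^-8 Ω·m
A = m/(density·L) = 0.329/(8940×400) = 9.2002e-08 m²
R = ρL/A = (1.77×10^-8)(400)/(9.2002e-08) = 76.95 Ω
P = I²R = (7.42)² × 76.95 = 4240 W

4240 W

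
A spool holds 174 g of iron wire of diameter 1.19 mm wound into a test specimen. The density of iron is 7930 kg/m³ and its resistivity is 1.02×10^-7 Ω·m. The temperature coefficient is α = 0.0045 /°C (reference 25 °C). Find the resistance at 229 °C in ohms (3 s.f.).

3.47 Ω

A = π(d/2)² = π(5.9500e-04 m)² = 1.1122e-06 m²
L = m/(density·A) = 0.174/(7930×1.1122e-06) = 19.73 m
R = ρL/A = (1.02×10^-7)(19.73)/(1.1122e-06) = 1.809 Ω
R(229 °C) = 1.809 × (1 + 0.0045×204) = 3.47 Ω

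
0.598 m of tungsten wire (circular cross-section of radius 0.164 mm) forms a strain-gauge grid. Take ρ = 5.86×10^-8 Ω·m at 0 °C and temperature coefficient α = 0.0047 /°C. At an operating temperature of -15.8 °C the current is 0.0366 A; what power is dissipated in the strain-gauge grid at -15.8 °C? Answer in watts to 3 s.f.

A = πr² = π(1.6400e-04 m)² = 8.450e-08 m²
R₍0₎ = ρL/A = (5.86×10^-8)(0.598)/(8.450e-08) = 0.4147 Ω
R₍-15.8₎ = R₍0₎(1 + αΔT) = 0.4147 × (1 + 0.0047×-15.8) = 0.3839 Ω
P = I²R = (0.0366)² × 0.3839 = 5.14×10^-4 W

5.14×10^-4 W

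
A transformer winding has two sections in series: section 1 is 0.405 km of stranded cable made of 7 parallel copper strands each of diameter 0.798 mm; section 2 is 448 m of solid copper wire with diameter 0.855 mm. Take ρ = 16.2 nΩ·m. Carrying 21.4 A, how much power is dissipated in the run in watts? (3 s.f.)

ρ = 16.2 nΩ·m = 1.62×10^-8 Ω·m
Section 1: A_strand = π(3.9900e-04)² = 5.001e-07 m²; R₁ = ρL/(N·A_s) = (1.62×10^-8)(405)/(7×5.001e-07) = 1.874 Ω
Section 2: A = π(d/2)² = π(4.2750e-04 m)² = 5.741e-07 m²
R₂ = (1.62×10^-8)(448)/(5.741e-07) = 12.64 Ω
R = R₁ + R₂ = 14.51 Ω
P = I²R = (21.4)² × 14.51 = 6650 W

6650 W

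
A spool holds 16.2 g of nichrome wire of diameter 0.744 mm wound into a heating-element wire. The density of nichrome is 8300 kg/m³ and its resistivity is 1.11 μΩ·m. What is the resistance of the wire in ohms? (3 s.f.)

11.5 Ω

ρ = 1.11 μΩ·m = 1.11×10^-6 Ω·m
A = π(d/2)² = π(3.7200e-04 m)² = 4.3475e-07 m²
L = m/(density·A) = 0.0162/(8300×4.3475e-07) = 4.49 m
R = ρL/A = (1.11×10^-6)(4.49)/(4.3475e-07) = 11.5 Ω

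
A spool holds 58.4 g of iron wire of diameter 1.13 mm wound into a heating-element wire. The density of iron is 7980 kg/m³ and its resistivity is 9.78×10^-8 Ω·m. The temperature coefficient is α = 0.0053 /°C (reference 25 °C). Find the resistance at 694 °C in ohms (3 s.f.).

3.23 Ω

A = π(d/2)² = π(5.6500e-04 m)² = 1.0029e-06 m²
L = m/(density·A) = 0.0584/(7980×1.0029e-06) = 7.297 m
R = ρL/A = (9.78×10^-8)(7.297)/(1.0029e-06) = 0.7116 Ω
R(694 °C) = 0.7116 × (1 + 0.0053×669) = 3.23 Ω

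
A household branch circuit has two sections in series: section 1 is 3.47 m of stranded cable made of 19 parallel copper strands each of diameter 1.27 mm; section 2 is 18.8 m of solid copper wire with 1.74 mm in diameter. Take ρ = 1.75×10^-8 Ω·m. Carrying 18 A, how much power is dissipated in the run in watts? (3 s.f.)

Section 1: A_strand = π(6.3500e-04)² = 1.267e-06 m²; R₁ = ρL/(N·A_s) = (1.75×10^-8)(3.47)/(19×1.267e-06) = 0.002523 Ω
Section 2: A = π(d/2)² = π(8.7000e-04 m)² = 2.378e-06 m²
R₂ = (1.75×10^-8)(18.8)/(2.378e-06) = 0.1384 Ω
R = R₁ + R₂ = 0.1409 Ω
P = I²R = (18)² × 0.1409 = 45.6 W

45.6 W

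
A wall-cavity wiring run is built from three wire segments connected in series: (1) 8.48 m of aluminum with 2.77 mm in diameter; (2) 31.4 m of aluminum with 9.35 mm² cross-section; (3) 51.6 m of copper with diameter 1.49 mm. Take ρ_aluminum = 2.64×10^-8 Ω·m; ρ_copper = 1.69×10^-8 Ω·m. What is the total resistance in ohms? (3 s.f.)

Seg 1: A = π(d/2)² = π(1.3850e-03 m)² = 6.026e-06 m²
R_1 = (2.64×10^-8)(8.48)/(6.026e-06) = 0.03715 Ω
Seg 2: A = 9.35 mm² = 9.350e-06 m²
R_2 = (2.64×10^-8)(31.4)/(9.350e-06) = 0.08866 Ω
Seg 3: A = π(d/2)² = π(7.4500e-04 m)² = 1.744e-06 m²
R_3 = (1.69×10^-8)(51.6)/(1.744e-06) = 0.5001 Ω
R_total = R_1 + R_2 + R_3 = 0.626 Ω

0.626 Ω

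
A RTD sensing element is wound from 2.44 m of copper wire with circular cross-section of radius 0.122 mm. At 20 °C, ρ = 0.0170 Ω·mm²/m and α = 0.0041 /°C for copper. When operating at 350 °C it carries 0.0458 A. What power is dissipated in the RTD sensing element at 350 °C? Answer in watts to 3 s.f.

0.00438 W

ρ = 0.0170 Ω·mm²/m = 1.70×10^-8 Ω·m
A = πr² = π(1.2200e-04 m)² = 4.676e-08 m²
R₍20₎ = ρL/A = (1.70×10^-8)(2.44)/(4.676e-08) = 0.8871 Ω
R₍350₎ = R₍20₎(1 + αΔT) = 0.8871 × (1 + 0.0041×330) = 2.087 Ω
P = I²R = (0.0458)² × 2.087 = 0.00438 W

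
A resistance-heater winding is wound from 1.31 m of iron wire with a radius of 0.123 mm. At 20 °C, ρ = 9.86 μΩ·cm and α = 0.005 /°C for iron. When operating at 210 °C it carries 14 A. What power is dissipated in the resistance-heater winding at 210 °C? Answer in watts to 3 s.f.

ρ = 9.86 μΩ·cm = 9.86×10^-8 Ω·m
A = πr² = π(1.2300e-04 m)² = 4.753e-08 m²
R₍20₎ = ρL/A = (9.86×10^-8)(1.31)/(4.753e-08) = 2.718 Ω
R₍210₎ = R₍20₎(1 + αΔT) = 2.718 × (1 + 0.005×190) = 5.299 Ω
P = I²R = (14)² × 5.299 = 1040 W

1040 W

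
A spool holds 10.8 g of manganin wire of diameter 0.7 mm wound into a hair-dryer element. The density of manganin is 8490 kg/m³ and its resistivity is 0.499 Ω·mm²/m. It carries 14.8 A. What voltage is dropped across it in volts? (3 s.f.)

63.4 V

ρ = 0.499 Ω·mm²/m = 4.99×10^-7 Ω·m
A = π(d/2)² = π(3.5000e-04 m)² = 3.8485e-07 m²
L = m/(density·A) = 0.0108/(8490×3.8485e-07) = 3.305 m
R = ρL/A = (4.99×10^-7)(3.305)/(3.8485e-07) = 4.286 Ω
V = IR = 14.8 × 4.286 = 63.4 V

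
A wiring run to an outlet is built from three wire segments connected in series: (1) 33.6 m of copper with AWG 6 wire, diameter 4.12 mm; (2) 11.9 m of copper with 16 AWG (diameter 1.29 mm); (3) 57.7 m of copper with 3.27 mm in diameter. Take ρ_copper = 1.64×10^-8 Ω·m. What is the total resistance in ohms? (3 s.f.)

0.303 Ω

Seg 1: A = π(4.12/2 mm)² = π(2.0600e-03 m)² = 1.333e-05 m²
R_1 = (1.64×10^-8)(33.6)/(1.333e-05) = 0.04133 Ω
Seg 2: A = π(1.29/2 mm)² = π(6.4500e-04 m)² = 1.307e-06 m²
R_2 = (1.64×10^-8)(11.9)/(1.307e-06) = 0.1493 Ω
Seg 3: A = π(d/2)² = π(1.6350e-03 m)² = 8.398e-06 m²
R_3 = (1.64×10^-8)(57.7)/(8.398e-06) = 0.1127 Ω
R_total = R_1 + R_2 + R_3 = 0.303 Ω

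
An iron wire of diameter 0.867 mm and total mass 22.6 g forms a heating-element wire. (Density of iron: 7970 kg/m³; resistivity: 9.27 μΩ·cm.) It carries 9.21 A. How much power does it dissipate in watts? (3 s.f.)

ρ = 9.27 μΩ·cm = 9.27×10^-8 Ω·m
A = π(d/2)² = π(4.3350e-04 m)² = 5.9038e-07 m²
L = m/(density·A) = 0.0226/(7970×5.9038e-07) = 4.803 m
R = ρL/A = (9.27×10^-8)(4.803)/(5.9038e-07) = 0.7542 Ω
P = I²R = (9.21)² × 0.7542 = 64.0 W

64.0 W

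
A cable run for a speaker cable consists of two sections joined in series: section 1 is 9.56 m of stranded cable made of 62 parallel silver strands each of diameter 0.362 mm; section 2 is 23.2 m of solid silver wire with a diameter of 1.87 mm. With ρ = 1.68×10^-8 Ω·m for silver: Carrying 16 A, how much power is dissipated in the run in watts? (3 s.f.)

42.8 W

Section 1: A_strand = π(1.8100e-04)² = 1.029e-07 m²; R₁ = ρL/(N·A_s) = (1.68×10^-8)(9.56)/(62×1.029e-07) = 0.02517 Ω
Section 2: A = π(d/2)² = π(9.3500e-04 m)² = 2.746e-06 m²
R₂ = (1.68×10^-8)(23.2)/(2.746e-06) = 0.1419 Ω
R = R₁ + R₂ = 0.1671 Ω
P = I²R = (16)² × 0.1671 = 42.8 W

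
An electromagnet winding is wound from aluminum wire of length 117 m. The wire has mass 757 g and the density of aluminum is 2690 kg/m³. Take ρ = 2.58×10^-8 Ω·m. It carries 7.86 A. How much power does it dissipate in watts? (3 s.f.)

A = m/(density·L) = 0.757/(2690×117) = 2.4052e-06 m²
R = ρL/A = (2.58×10^-8)(117)/(2.4052e-06) = 1.255 Ω
P = I²R = (7.86)² × 1.255 = 77.5 W

77.5 W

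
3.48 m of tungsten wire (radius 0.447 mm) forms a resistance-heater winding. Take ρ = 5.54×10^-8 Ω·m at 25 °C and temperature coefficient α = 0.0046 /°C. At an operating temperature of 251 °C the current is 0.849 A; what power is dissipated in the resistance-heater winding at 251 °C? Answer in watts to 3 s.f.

A = πr² = π(4.4700e-04 m)² = 6.277e-07 m²
R₍25₎ = ρL/A = (5.54×10^-8)(3.48)/(6.277e-07) = 0.3071 Ω
R₍251₎ = R₍25₎(1 + αΔT) = 0.3071 × (1 + 0.0046×226) = 0.6264 Ω
P = I²R = (0.849)² × 0.6264 = 0.452 W

0.452 W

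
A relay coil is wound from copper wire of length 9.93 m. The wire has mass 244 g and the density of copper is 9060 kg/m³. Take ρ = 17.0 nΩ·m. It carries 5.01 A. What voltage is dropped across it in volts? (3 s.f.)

0.312 V

ρ = 17.0 nΩ·m = 1.70×10^-8 Ω·m
A = m/(density·L) = 0.244/(9060×9.93) = 2.7121e-06 m²
R = ρL/A = (1.70×10^-8)(9.93)/(2.7121e-06) = 0.06224 Ω
V = IR = 5.01 × 0.06224 = 0.312 V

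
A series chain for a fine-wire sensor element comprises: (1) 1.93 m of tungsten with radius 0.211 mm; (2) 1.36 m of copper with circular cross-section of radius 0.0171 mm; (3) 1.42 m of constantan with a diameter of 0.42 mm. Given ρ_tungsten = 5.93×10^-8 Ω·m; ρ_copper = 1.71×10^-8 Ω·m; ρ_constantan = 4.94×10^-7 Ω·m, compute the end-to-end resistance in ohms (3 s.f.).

31.2 Ω

Seg 1: A = πr² = π(2.1100e-04 m)² = 1.399e-07 m²
R_1 = (5.93×10^-8)(1.93)/(1.399e-07) = 0.8183 Ω
Seg 2: A = πr² = π(1.7100e-05 m)² = 9.186e-10 m²
R_2 = (1.71×10^-8)(1.36)/(9.186e-10) = 25.32 Ω
Seg 3: A = π(d/2)² = π(2.1000e-04 m)² = 1.385e-07 m²
R_3 = (4.94×10^-7)(1.42)/(1.385e-07) = 5.063 Ω
R_total = R_1 + R_2 + R_3 = 31.2 Ω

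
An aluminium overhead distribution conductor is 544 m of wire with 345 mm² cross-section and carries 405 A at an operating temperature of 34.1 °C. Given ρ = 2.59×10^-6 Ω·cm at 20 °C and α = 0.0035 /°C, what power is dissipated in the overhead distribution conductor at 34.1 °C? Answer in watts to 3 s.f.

ρ = 2.59×10^-6 Ω·cm = 2.59×10^-8 Ω·m
A = 345 mm² = 3.450e-04 m²
R₍20₎ = ρL/A = (2.59×10^-8)(544)/(3.450e-04) = 0.04084 Ω
R₍34.1₎ = R₍20₎(1 + αΔT) = 0.04084 × (1 + 0.0035×14.1) = 0.04285 Ω
P = I²R = (405)² × 0.04285 = 7030 W

7030 W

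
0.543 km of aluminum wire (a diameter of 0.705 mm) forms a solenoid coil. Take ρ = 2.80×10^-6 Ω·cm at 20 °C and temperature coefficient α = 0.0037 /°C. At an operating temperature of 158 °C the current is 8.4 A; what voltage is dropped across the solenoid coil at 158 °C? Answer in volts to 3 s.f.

494 V

ρ = 2.80×10^-6 Ω·cm = 2.80×10^-8 Ω·m
A = π(d/2)² = π(3.5250e-04 m)² = 3.904e-07 m²
R₍20₎ = ρL/A = (2.80×10^-8)(543)/(3.904e-07) = 38.95 Ω
R₍158₎ = R₍20₎(1 + αΔT) = 38.95 × (1 + 0.0037×138) = 58.84 Ω
V = IR = 8.4 × 58.84 = 494 V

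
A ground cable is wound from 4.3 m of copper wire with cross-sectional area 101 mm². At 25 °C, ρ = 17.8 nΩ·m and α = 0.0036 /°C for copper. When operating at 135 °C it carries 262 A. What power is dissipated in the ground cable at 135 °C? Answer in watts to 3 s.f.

ρ = 17.8 nΩ·m = 1.78×10^-8 Ω·m
A = 101 mm² = 1.010e-04 m²
R₍25₎ = ρL/A = (1.78×10^-8)(4.3)/(1.010e-04) = 7.578×10^-4 Ω
R₍135₎ = R₍25₎(1 + αΔT) = 7.578×10^-4 × (1 + 0.0036×110) = 0.001058 Ω
P = I²R = (262)² × 0.001058 = 72.6 W

72.6 W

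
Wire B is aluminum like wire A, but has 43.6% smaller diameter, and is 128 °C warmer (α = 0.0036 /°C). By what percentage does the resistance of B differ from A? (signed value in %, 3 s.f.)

359%

R ∝ ρL/d² with ρ ∝ (1+αΔT), so R_B/R_A = (1 − 43.6/100)⁻² × (1 + 0.0036×128)
= 3.144 × 1.461 = 4.592
(R_B − R_A)/R_A = 4.592 − 1 = 359%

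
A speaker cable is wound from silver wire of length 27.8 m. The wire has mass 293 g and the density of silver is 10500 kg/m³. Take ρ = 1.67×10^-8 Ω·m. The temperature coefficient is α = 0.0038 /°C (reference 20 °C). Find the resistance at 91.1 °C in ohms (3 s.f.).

A = m/(density·L) = 0.293/(10500×27.8) = 1.0038e-06 m²
R = ρL/A = (1.67×10^-8)(27.8)/(1.0038e-06) = 0.4625 Ω
R(91.1 °C) = 0.4625 × (1 + 0.0038×71.1) = 0.587 Ω

0.587 Ω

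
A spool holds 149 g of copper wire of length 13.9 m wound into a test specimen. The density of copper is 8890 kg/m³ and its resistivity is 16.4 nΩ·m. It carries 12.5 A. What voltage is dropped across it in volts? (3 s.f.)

2.36 V

ρ = 16.4 nΩ·m = 1.64×10^-8 Ω·m
A = m/(density·L) = 0.149/(8890×13.9) = 1.2058e-06 m²
R = ρL/A = (1.64×10^-8)(13.9)/(1.2058e-06) = 0.1891 Ω
V = IR = 12.5 × 0.1891 = 2.36 V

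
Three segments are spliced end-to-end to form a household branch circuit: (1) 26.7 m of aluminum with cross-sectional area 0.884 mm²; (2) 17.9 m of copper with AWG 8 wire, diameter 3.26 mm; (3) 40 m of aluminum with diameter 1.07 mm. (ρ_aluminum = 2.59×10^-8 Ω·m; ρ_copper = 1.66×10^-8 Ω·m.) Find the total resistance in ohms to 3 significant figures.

Seg 1: A = 0.884 mm² = 8.840e-07 m²
R_1 = (2.59×10^-8)(26.7)/(8.840e-07) = 0.7823 Ω
Seg 2: A = π(3.26/2 mm)² = π(1.6300e-03 m)² = 8.347e-06 m²
R_2 = (1.66×10^-8)(17.9)/(8.347e-06) = 0.0356 Ω
Seg 3: A = π(d/2)² = π(5.3500e-04 m)² = 8.992e-07 m²
R_3 = (2.59×10^-8)(40)/(8.992e-07) = 1.152 Ω
R_total = R_1 + R_2 + R_3 = 1.97 Ω

1.97 Ω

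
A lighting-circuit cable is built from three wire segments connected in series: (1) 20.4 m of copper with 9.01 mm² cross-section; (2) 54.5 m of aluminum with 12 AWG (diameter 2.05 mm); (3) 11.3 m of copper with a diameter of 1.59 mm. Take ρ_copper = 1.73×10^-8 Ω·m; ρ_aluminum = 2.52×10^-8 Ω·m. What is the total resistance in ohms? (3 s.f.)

0.554 Ω

Seg 1: A = 9.01 mm² = 9.010e-06 m²
R_1 = (1.73×10^-8)(20.4)/(9.010e-06) = 0.03917 Ω
Seg 2: A = π(2.05/2 mm)² = π(1.0250e-03 m)² = 3.301e-06 m²
R_2 = (2.52×10^-8)(54.5)/(3.301e-06) = 0.4161 Ω
Seg 3: A = π(d/2)² = π(7.9500e-04 m)² = 1.986e-06 m²
R_3 = (1.73×10^-8)(11.3)/(1.986e-06) = 0.09846 Ω
R_total = R_1 + R_2 + R_3 = 0.554 Ω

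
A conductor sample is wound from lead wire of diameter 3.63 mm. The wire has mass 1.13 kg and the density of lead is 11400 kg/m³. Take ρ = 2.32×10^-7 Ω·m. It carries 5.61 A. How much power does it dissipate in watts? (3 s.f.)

6.76 W

A = π(d/2)² = π(1.8150e-03 m)² = 1.0349e-05 m²
L = m/(density·A) = 1.13/(11400×1.0349e-05) = 9.578 m
R = ρL/A = (2.32×10^-7)(9.578)/(1.0349e-05) = 0.2147 Ω
P = I²R = (5.61)² × 0.2147 = 6.76 W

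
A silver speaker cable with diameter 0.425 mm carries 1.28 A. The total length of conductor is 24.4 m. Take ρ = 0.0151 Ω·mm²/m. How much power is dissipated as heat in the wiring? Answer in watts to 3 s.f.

4.26 W

ρ = 0.0151 Ω·mm²/m = 1.51×10^-8 Ω·m
A = π(d/2)² = π(2.1250e-04 m)² = 1.419e-07 m²
R = ρL/A = (1.51×10^-8)(24.4)/(1.419e-07) = 2.597 Ω
P = I²R = (1.28)² × 2.597 = 4.26 W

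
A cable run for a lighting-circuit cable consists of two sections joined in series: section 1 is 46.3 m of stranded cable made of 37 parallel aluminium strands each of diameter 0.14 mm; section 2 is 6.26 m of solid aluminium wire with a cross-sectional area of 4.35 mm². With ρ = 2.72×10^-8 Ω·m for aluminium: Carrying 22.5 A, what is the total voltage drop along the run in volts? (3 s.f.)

50.6 V

Section 1: A_strand = π(7.0000e-05)² = 1.539e-08 m²; R₁ = ρL/(N·A_s) = (2.72×10^-8)(46.3)/(37×1.539e-08) = 2.211 Ω
Section 2: A = 4.35 mm² = 4.350e-06 m²
R₂ = (2.72×10^-8)(6.26)/(4.350e-06) = 0.03914 Ω
R = R₁ + R₂ = 2.25 Ω
V = IR = 22.5 × 2.25 = 50.6 V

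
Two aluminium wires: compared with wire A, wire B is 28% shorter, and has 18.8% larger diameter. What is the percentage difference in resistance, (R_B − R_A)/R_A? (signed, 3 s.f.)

R ∝ L/d², so R_B/R_A = (1 − 28/100) × (1 + 18.8/100)⁻²
= 0.72 × 0.7085 = 0.5101
(R_B − R_A)/R_A = 0.5101 − 1 = -49.0%

-49.0%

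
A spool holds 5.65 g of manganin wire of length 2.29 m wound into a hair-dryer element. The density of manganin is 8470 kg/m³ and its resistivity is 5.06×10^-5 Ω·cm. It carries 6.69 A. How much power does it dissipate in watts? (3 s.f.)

178 W

ρ = 5.06×10^-5 Ω·cm = 5.06×10^-7 Ω·m
A = m/(density·L) = 0.00565/(8470×2.29) = 2.9129e-07 m²
R = ρL/A = (5.06×10^-7)(2.29)/(2.9129e-07) = 3.978 Ω
P = I²R = (6.69)² × 3.978 = 178 W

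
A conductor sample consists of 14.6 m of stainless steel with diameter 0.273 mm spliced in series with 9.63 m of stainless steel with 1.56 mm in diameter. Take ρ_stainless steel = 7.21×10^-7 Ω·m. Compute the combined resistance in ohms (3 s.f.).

Segment 1: A = π(d/2)² = π(1.3650e-04 m)² = 5.853e-08 m²
R₁ = ρL/A = (7.21×10^-7)(14.6)/(5.853e-08) = 179.8 Ω
Segment 2: A = π(d/2)² = π(7.8000e-04 m)² = 1.911e-06 m²
R₂ = (7.21×10^-7)(9.63)/(1.911e-06) = 3.633 Ω
R = R₁ + R₂ = 183 Ω

183 Ω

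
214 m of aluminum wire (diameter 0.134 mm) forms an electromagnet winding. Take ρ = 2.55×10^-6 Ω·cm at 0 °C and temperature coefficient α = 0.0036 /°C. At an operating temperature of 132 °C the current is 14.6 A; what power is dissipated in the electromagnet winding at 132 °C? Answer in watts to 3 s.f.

1.22×10^5 W

ρ = 2.55×10^-6 Ω·cm = 2.55×10^-8 Ω·m
A = π(d/2)² = π(6.7000e-05 m)² = 1.410e-08 m²
R₍0₎ = ρL/A = (2.55×10^-8)(214)/(1.410e-08) = 386.9 Ω
R₍132₎ = R₍0₎(1 + αΔT) = 386.9 × (1 + 0.0036×132) = 570.8 Ω
P = I²R = (14.6)² × 570.8 = 1.22×10^5 W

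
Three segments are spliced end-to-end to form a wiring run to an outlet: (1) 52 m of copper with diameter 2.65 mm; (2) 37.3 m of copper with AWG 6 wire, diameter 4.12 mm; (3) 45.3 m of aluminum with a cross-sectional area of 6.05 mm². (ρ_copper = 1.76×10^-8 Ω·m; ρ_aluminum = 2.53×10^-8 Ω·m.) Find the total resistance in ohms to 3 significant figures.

0.405 Ω

Seg 1: A = π(d/2)² = π(1.3250e-03 m)² = 5.515e-06 m²
R_1 = (1.76×10^-8)(52)/(5.515e-06) = 0.1659 Ω
Seg 2: A = π(4.12/2 mm)² = π(2.0600e-03 m)² = 1.333e-05 m²
R_2 = (1.76×10^-8)(37.3)/(1.333e-05) = 0.04924 Ω
Seg 3: A = 6.05 mm² = 6.050e-06 m²
R_3 = (2.53×10^-8)(45.3)/(6.050e-06) = 0.1894 Ω
R_total = R_1 + R_2 + R_3 = 0.405 Ω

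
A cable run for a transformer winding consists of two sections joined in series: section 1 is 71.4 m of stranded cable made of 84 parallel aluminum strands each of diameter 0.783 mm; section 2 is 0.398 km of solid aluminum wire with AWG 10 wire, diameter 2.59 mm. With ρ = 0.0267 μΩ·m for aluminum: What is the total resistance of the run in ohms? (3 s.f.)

ρ = 0.0267 μΩ·m = 2.67×10^-8 Ω·m
Section 1: A_strand = π(3.9150e-04)² = 4.815e-07 m²; R₁ = ρL/(N·A_s) = (2.67×10^-8)(71.4)/(84×4.815e-07) = 0.04713 Ω
Section 2: A = π(2.59/2 mm)² = π(1.2950e-03 m)² = 5.269e-06 m²
R₂ = (2.67×10^-8)(398)/(5.269e-06) = 2.017 Ω
R = R₁ + R₂ = 2.06 Ω

2.06 Ω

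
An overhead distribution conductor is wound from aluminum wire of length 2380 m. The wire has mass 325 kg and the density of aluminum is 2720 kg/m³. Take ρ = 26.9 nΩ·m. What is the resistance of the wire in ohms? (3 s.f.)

1.28 Ω

ρ = 26.9 nΩ·m = 2.69×10^-8 Ω·m
A = m/(density·L) = 325/(2720×2380) = 5.0204e-05 m²
R = ρL/A = (2.69×10^-8)(2380)/(5.0204e-05) = 1.28 Ω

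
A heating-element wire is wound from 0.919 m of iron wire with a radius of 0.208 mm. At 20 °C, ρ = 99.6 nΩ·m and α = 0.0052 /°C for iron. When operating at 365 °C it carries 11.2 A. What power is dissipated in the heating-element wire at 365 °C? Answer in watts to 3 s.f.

236 W

ρ = 99.6 nΩ·m = 9.96×10^-8 Ω·m
A = πr² = π(2.0800e-04 m)² = 1.359e-07 m²
R₍20₎ = ρL/A = (9.96×10^-8)(0.919)/(1.359e-07) = 0.6734 Ω
R₍365₎ = R₍20₎(1 + αΔT) = 0.6734 × (1 + 0.0052×345) = 1.882 Ω
P = I²R = (11.2)² × 1.882 = 236 W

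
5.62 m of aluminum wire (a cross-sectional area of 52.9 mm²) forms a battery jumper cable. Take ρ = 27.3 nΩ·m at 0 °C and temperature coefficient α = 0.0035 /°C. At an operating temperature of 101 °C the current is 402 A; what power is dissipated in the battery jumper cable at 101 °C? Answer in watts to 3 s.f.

634 W

ρ = 27.3 nΩ·m = 2.73×10^-8 Ω·m
A = 52.9 mm² = 5.290e-05 m²
R₍0₎ = ρL/A = (2.73×10^-8)(5.62)/(5.290e-05) = 0.0029 Ω
R₍101₎ = R₍0₎(1 + αΔT) = 0.0029 × (1 + 0.0035×101) = 0.003926 Ω
P = I²R = (402)² × 0.003926 = 634 W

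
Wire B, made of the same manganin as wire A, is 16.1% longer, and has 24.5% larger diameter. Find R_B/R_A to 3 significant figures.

0.749

R ∝ L/d², so R_B/R_A = (1 + 16.1/100) × (1 + 24.5/100)⁻²
= 1.161 × 0.6452 = 0.749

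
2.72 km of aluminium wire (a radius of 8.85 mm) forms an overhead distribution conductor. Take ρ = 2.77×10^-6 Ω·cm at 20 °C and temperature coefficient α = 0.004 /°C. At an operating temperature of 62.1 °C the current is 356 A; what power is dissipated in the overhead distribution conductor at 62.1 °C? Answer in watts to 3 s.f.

45300 W

ρ = 2.77×10^-6 Ω·cm = 2.77×10^-8 Ω·m
A = πr² = π(8.8500e-03 m)² = 2.461e-04 m²
R₍20₎ = ρL/A = (2.77×10^-8)(2720)/(2.461e-04) = 0.3062 Ω
R₍62.1₎ = R₍20₎(1 + αΔT) = 0.3062 × (1 + 0.004×42.1) = 0.3578 Ω
P = I²R = (356)² × 0.3578 = 45300 W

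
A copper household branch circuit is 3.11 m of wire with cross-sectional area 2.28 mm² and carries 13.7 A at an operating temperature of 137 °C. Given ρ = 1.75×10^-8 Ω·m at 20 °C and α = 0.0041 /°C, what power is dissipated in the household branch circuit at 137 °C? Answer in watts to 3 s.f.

6.63 W

A = 2.28 mm² = 2.280e-06 m²
R₍20₎ = ρL/A = (1.75×10^-8)(3.11)/(2.280e-06) = 0.02387 Ω
R₍137₎ = R₍20₎(1 + αΔT) = 0.02387 × (1 + 0.0041×117) = 0.03532 Ω
P = I²R = (13.7)² × 0.03532 = 6.63 W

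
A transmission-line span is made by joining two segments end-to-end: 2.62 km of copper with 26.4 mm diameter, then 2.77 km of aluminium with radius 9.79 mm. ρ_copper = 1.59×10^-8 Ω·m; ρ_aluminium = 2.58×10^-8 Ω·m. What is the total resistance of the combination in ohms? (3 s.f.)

0.313 Ω

Segment 1: A = π(d/2)² = π(1.3200e-02 m)² = 5.474e-04 m²
R₁ = ρL/A = (1.59×10^-8)(2620)/(5.474e-04) = 0.0761 Ω
Segment 2: A = πr² = π(9.7900e-03 m)² = 3.011e-04 m²
R₂ = (2.58×10^-8)(2770)/(3.011e-04) = 0.2373 Ω
R = R₁ + R₂ = 0.313 Ω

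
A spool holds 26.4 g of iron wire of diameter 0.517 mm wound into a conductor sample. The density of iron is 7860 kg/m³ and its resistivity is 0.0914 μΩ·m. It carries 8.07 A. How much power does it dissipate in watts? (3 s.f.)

454 W

ρ = 0.0914 μΩ·m = 9.14×10^-8 Ω·m
A = π(d/2)² = π(2.5850e-04 m)² = 2.0993e-07 m²
L = m/(density·A) = 0.0264/(7860×2.0993e-07) = 16 m
R = ρL/A = (9.14×10^-8)(16)/(2.0993e-07) = 6.966 Ω
P = I²R = (8.07)² × 6.966 = 454 W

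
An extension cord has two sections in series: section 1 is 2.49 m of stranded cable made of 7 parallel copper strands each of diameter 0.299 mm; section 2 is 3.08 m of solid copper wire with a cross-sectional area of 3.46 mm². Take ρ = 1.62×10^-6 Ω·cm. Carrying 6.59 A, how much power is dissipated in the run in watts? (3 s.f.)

4.19 W

ρ = 1.62×10^-6 Ω·cm = 1.62×10^-8 Ω·m
Section 1: A_strand = π(1.4950e-04)² = 7.022e-08 m²; R₁ = ρL/(N·A_s) = (1.62×10^-8)(2.49)/(7×7.022e-08) = 0.08207 Ω
Section 2: A = 3.46 mm² = 3.460e-06 m²
R₂ = (1.62×10^-8)(3.08)/(3.460e-06) = 0.01442 Ω
R = R₁ + R₂ = 0.09649 Ω
P = I²R = (6.59)² × 0.09649 = 4.19 W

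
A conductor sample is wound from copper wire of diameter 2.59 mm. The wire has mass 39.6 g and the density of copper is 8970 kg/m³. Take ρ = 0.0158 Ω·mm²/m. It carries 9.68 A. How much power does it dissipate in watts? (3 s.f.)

0.235 W

ρ = 0.0158 Ω·mm²/m = 1.58×10^-8 Ω·m
A = π(d/2)² = π(1.2950e-03 m)² = 5.2685e-06 m²
L = m/(density·A) = 0.0396/(8970×5.2685e-06) = 0.8379 m
R = ρL/A = (1.58×10^-8)(0.8379)/(5.2685e-06) = 0.002513 Ω
P = I²R = (9.68)² × 0.002513 = 0.235 W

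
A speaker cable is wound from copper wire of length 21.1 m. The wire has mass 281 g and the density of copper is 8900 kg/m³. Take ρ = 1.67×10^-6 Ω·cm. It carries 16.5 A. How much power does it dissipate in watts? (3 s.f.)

64.1 W

ρ = 1.67×10^-6 Ω·cm = 1.67×10^-8 Ω·m
A = m/(density·L) = 0.281/(8900×21.1) = 1.4964e-06 m²
R = ρL/A = (1.67×10^-8)(21.1)/(1.4964e-06) = 0.2355 Ω
P = I²R = (16.5)² × 0.2355 = 64.1 W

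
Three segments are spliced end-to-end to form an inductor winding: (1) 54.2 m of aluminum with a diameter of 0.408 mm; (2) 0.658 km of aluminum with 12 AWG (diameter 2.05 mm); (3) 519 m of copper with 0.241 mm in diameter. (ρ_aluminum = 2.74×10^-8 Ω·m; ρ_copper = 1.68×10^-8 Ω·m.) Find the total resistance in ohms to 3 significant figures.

Seg 1: A = π(d/2)² = π(2.0400e-04 m)² = 1.307e-07 m²
R_1 = (2.74×10^-8)(54.2)/(1.307e-07) = 11.36 Ω
Seg 2: A = π(2.05/2 mm)² = π(1.0250e-03 m)² = 3.301e-06 m²
R_2 = (2.74×10^-8)(658)/(3.301e-06) = 5.462 Ω
Seg 3: A = π(d/2)² = π(1.2050e-04 m)² = 4.562e-08 m²
R_3 = (1.68×10^-8)(519)/(4.562e-08) = 191.1 Ω
R_total = R_1 + R_2 + R_3 = 208 Ω

208 Ω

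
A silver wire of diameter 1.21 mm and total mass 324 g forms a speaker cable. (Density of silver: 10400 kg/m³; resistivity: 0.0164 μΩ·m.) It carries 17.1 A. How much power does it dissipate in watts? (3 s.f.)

ρ = 0.0164 μΩ·m = 1.64×10^-8 Ω·m
A = π(d/2)² = π(6.0500e-04 m)² = 1.1499e-06 m²
L = m/(density·A) = 0.324/(10400×1.1499e-06) = 27.09 m
R = ρL/A = (1.64×10^-8)(27.09)/(1.1499e-06) = 0.3864 Ω
P = I²R = (17.1)² × 0.3864 = 113 W

113 W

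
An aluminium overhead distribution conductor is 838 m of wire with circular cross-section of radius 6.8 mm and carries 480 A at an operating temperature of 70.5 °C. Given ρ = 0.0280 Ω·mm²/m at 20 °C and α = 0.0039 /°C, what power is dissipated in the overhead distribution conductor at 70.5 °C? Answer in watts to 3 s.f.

44500 W

ρ = 0.0280 Ω·mm²/m = 2.80×10^-8 Ω·m
A = πr² = π(6.8000e-03 m)² = 1.453e-04 m²
R₍20₎ = ρL/A = (2.80×10^-8)(838)/(1.453e-04) = 0.1615 Ω
R₍70.5₎ = R₍20₎(1 + αΔT) = 0.1615 × (1 + 0.0039×50.5) = 0.1933 Ω
P = I²R = (480)² × 0.1933 = 44500 W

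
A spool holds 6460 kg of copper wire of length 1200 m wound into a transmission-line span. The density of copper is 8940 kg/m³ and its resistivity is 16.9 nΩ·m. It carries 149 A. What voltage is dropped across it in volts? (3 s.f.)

ρ = 16.9 nΩ·m = 1.69×10^-8 Ω·m
A = m/(density·L) = 6460/(8940×1200) = 6.0216e-04 m²
R = ρL/A = (1.69×10^-8)(1200)/(6.0216e-04) = 0.03368 Ω
V = IR = 149 × 0.03368 = 5.02 V

5.02 V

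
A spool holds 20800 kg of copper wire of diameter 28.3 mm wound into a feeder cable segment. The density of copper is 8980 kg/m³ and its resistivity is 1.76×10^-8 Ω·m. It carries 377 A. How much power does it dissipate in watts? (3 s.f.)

A = π(d/2)² = π(1.4150e-02 m)² = 6.2902e-04 m²
L = m/(density·A) = 20800/(8980×6.2902e-04) = 3682 m
R = ρL/A = (1.76×10^-8)(3682)/(6.2902e-04) = 0.103 Ω
P = I²R = (377)² × 0.103 = 14600 W

14600 W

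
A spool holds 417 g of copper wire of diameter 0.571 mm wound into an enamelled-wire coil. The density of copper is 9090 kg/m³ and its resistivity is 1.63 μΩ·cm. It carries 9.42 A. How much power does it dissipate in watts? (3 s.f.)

1010 W

ρ = 1.63 μΩ·cm = 1.63×10^-8 Ω·m
A = π(d/2)² = π(2.8550e-04 m)² = 2.5607e-07 m²
L = m/(density·A) = 0.417/(9090×2.5607e-07) = 179.1 m
R = ρL/A = (1.63×10^-8)(179.1)/(2.5607e-07) = 11.4 Ω
P = I²R = (9.42)² × 11.4 = 1010 W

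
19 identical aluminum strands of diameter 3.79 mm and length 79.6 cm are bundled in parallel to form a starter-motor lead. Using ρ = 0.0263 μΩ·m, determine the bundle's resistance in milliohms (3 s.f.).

ρ = 0.0263 μΩ·m = 2.63×10^-8 Ω·m
A_strand = π(1.8950e-03 m)² = 1.128e-05 m²
R_strand = ρL/A = (2.63×10^-8)(0.796)/(1.128e-05) = 0.001856 Ω
R_total = R_strand/N = 0.001856/19 = 0.0977 mΩ

0.0977 mΩ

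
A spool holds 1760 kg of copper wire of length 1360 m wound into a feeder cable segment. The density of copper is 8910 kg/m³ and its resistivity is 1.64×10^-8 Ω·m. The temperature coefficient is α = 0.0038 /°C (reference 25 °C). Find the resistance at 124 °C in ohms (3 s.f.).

0.211 Ω

A = m/(density·L) = 1760/(8910×1360) = 1.4524e-04 m²
R = ρL/A = (1.64×10^-8)(1360)/(1.4524e-04) = 0.1536 Ω
R(124 °C) = 0.1536 × (1 + 0.0038×99) = 0.211 Ω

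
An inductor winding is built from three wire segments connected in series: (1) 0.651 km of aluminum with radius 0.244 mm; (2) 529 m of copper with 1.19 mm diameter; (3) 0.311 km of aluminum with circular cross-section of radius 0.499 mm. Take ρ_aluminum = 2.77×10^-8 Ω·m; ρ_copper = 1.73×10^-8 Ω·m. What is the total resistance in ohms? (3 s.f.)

116 Ω

Seg 1: A = πr² = π(2.4400e-04 m)² = 1.870e-07 m²
R_1 = (2.77×10^-8)(651)/(1.870e-07) = 96.41 Ω
Seg 2: A = π(d/2)² = π(5.9500e-04 m)² = 1.112e-06 m²
R_2 = (1.73×10^-8)(529)/(1.112e-06) = 8.228 Ω
Seg 3: A = πr² = π(4.9900e-04 m)² = 7.823e-07 m²
R_3 = (2.77×10^-8)(311)/(7.823e-07) = 11.01 Ω
R_total = R_1 + R_2 + R_3 = 116 Ω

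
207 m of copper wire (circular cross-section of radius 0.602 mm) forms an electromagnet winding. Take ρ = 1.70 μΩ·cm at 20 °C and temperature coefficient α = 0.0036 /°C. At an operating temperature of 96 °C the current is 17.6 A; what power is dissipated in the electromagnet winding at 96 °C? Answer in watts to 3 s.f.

1220 W

ρ = 1.70 μΩ·cm = 1.70×10^-8 Ω·m
A = πr² = π(6.0200e-04 m)² = 1.139e-06 m²
R₍20₎ = ρL/A = (1.70×10^-8)(207)/(1.139e-06) = 3.091 Ω
R₍96₎ = R₍20₎(1 + αΔT) = 3.091 × (1 + 0.0036×76) = 3.936 Ω
P = I²R = (17.6)² × 3.936 = 1220 W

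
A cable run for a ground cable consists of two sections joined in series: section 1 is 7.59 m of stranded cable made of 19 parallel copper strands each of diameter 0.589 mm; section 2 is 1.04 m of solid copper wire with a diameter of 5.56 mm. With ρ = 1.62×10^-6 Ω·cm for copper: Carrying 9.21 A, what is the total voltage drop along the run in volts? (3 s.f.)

0.225 V

ρ = 1.62×10^-6 Ω·cm = 1.62×10^-8 Ω·m
Section 1: A_strand = π(2.9450e-04)² = 2.725e-07 m²; R₁ = ρL/(N·A_s) = (1.62×10^-8)(7.59)/(19×2.725e-07) = 0.02375 Ω
Section 2: A = π(d/2)² = π(2.7800e-03 m)² = 2.428e-05 m²
R₂ = (1.62×10^-8)(1.04)/(2.428e-05) = 6.939×10^-4 Ω
R = R₁ + R₂ = 0.02444 Ω
V = IR = 9.21 × 0.02444 = 0.225 V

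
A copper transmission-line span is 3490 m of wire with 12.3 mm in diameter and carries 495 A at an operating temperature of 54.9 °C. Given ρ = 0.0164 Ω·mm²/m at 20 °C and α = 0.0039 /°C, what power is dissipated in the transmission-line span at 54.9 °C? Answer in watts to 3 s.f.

ρ = 0.0164 Ω·mm²/m = 1.64×10^-8 Ω·m
A = π(d/2)² = π(6.1500e-03 m)² = 1.188e-04 m²
R₍20₎ = ρL/A = (1.64×10^-8)(3490)/(1.188e-04) = 0.4817 Ω
R₍54.9₎ = R₍20₎(1 + αΔT) = 0.4817 × (1 + 0.0039×34.9) = 0.5473 Ω
P = I²R = (495)² × 0.5473 = 1.34×10^5 W

1.34×10^5 W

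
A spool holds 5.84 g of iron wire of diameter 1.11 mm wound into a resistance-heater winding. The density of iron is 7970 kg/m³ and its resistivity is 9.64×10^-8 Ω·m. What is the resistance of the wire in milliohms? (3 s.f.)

75.4 mΩ

A = π(d/2)² = π(5.5500e-04 m)² = 9.6769e-07 m²
L = m/(density·A) = 0.00584/(7970×9.6769e-07) = 0.7572 m
R = ρL/A = (9.64×10^-8)(0.7572)/(9.6769e-07) = 75.4 mΩ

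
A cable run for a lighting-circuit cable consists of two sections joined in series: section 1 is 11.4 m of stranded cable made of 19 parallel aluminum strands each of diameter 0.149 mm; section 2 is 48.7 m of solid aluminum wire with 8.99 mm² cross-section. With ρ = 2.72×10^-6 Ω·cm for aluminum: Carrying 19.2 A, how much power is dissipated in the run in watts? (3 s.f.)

ρ = 2.72×10^-6 Ω·cm = 2.72×10^-8 Ω·m
Section 1: A_strand = π(7.4500e-05)² = 1.744e-08 m²; R₁ = ρL/(N·A_s) = (2.72×10^-8)(11.4)/(19×1.744e-08) = 0.936 Ω
Section 2: A = 8.99 mm² = 8.990e-06 m²
R₂ = (2.72×10^-8)(48.7)/(8.990e-06) = 0.1473 Ω
R = R₁ + R₂ = 1.083 Ω
P = I²R = (19.2)² × 1.083 = 399 W

399 W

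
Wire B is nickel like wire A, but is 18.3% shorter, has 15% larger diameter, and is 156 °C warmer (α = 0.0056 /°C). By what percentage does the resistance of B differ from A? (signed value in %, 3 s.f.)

R ∝ ρL/d² with ρ ∝ (1+αΔT), so R_B/R_A = (1 − 18.3/100) × (1 + 15/100)⁻² × (1 + 0.0056×156)
= 0.817 × 0.7561 × 1.874 = 1.157
(R_B − R_A)/R_A = 1.157 − 1 = 15.7%

15.7%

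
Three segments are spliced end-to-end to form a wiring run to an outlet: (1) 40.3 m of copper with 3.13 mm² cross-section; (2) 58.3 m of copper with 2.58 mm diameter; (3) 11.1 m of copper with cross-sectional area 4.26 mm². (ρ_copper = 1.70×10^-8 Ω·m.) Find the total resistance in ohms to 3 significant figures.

Seg 1: A = 3.13 mm² = 3.130e-06 m²
R_1 = (1.70×10^-8)(40.3)/(3.130e-06) = 0.2189 Ω
Seg 2: A = π(d/2)² = π(1.2900e-03 m)² = 5.228e-06 m²
R_2 = (1.70×10^-8)(58.3)/(5.228e-06) = 0.1896 Ω
Seg 3: A = 4.26 mm² = 4.260e-06 m²
R_3 = (1.70×10^-8)(11.1)/(4.260e-06) = 0.0443 Ω
R_total = R_1 + R_2 + R_3 = 0.453 Ω

0.453 Ω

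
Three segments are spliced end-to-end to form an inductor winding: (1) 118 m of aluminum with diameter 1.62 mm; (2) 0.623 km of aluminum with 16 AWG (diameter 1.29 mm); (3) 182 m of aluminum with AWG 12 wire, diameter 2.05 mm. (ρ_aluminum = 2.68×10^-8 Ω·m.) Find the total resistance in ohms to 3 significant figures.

15.8 Ω

Seg 1: A = π(d/2)² = π(8.1000e-04 m)² = 2.061e-06 m²
R_1 = (2.68×10^-8)(118)/(2.061e-06) = 1.534 Ω
Seg 2: A = π(1.29/2 mm)² = π(6.4500e-04 m)² = 1.307e-06 m²
R_2 = (2.68×10^-8)(623)/(1.307e-06) = 12.77 Ω
Seg 3: A = π(2.05/2 mm)² = π(1.0250e-03 m)² = 3.301e-06 m²
R_3 = (2.68×10^-8)(182)/(3.301e-06) = 1.478 Ω
R_total = R_1 + R_2 + R_3 = 15.8 Ω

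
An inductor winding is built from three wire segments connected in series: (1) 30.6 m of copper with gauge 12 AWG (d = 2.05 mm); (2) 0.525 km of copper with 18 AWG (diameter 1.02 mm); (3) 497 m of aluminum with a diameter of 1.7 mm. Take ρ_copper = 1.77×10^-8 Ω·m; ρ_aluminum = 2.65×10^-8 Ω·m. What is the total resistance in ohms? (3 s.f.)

17.3 Ω

Seg 1: A = π(2.05/2 mm)² = π(1.0250e-03 m)² = 3.301e-06 m²
R_1 = (1.77×10^-8)(30.6)/(3.301e-06) = 0.1641 Ω
Seg 2: A = π(1.02/2 mm)² = π(5.1000e-04 m)² = 8.171e-07 m²
R_2 = (1.77×10^-8)(525)/(8.171e-07) = 11.37 Ω
Seg 3: A = π(d/2)² = π(8.5000e-04 m)² = 2.270e-06 m²
R_3 = (2.65×10^-8)(497)/(2.270e-06) = 5.802 Ω
R_total = R_1 + R_2 + R_3 = 17.3 Ω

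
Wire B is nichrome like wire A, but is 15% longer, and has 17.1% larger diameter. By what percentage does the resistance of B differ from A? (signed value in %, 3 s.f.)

-16.1%

R ∝ L/d², so R_B/R_A = (1 + 15/100) × (1 + 17.1/100)⁻²
= 1.15 × 0.7293 = 0.8387
(R_B − R_A)/R_A = 0.8387 − 1 = -16.1%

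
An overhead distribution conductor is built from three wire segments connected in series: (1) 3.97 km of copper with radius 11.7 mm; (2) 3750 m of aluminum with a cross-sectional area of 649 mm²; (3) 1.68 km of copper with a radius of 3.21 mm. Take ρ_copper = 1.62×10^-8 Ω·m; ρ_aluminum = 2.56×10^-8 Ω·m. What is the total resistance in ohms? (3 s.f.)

1.14 Ω

Seg 1: A = πr² = π(1.1700e-02 m)² = 4.301e-04 m²
R_1 = (1.62×10^-8)(3970)/(4.301e-04) = 0.1495 Ω
Seg 2: A = 649 mm² = 6.490e-04 m²
R_2 = (2.56×10^-8)(3750)/(6.490e-04) = 0.1479 Ω
Seg 3: A = πr² = π(3.2100e-03 m)² = 3.237e-05 m²
R_3 = (1.62×10^-8)(1680)/(3.237e-05) = 0.8407 Ω
R_total = R_1 + R_2 + R_3 = 1.14 Ω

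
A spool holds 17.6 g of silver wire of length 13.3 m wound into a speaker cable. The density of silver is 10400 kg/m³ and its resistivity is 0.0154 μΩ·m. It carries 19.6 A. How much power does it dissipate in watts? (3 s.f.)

ρ = 0.0154 μΩ·m = 1.54×10^-8 Ω·m
A = m/(density·L) = 0.0176/(10400×13.3) = 1.2724e-07 m²
R = ρL/A = (1.54×10^-8)(13.3)/(1.2724e-07) = 1.61 Ω
P = I²R = (19.6)² × 1.61 = 618 W

618 W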